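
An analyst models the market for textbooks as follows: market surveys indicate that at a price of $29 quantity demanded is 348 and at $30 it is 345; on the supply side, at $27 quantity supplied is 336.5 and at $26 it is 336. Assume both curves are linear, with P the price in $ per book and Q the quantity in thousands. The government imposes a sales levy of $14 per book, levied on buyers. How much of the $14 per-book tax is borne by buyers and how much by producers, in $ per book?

Demand slope: (345 − 348)/(30 − 29) = -3, so Qd = 435 − 3P.
Supply slope: (336 − 336.5)/(26 − 27) = 0.5, so Qs = 0.5P + 323.
Without the tax, 435 − 3P = 0.5P + 323 gives 3.5P = 112, so P* = $32 and Q* = 339.
With the tax collected from buyers, demand (in seller-price terms) shifts: Qd = 435 − 3(P + 14).
Solving gives Q = 333 with buyers paying $34 and producers receiving $20 (the $14 wedge).
Burden on buyers: $2; on producers: $12. (They sum to $14.)

Buyers bear $2 per book; producers bear $12 per book.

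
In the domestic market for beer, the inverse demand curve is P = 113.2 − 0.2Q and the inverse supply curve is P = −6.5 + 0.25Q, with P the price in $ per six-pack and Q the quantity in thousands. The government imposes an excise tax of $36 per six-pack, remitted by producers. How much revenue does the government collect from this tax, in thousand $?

Rewrite in direct form: Qd = 566 − 5P and Qs = 4P + 26.
Before the tax: set 566 − 5P = 4P + 26 → P* = $60, Q* = 266.
With the tax collected from producers, supply shifts: Qs = 4(P − 36) + 26.
Solving gives Q = 186 with consumers paying $76 and producers receiving $40 (the $36 wedge).
Revenue = t · Q = 36 · 186 = $6696.

Tax revenue = $6696 thousand.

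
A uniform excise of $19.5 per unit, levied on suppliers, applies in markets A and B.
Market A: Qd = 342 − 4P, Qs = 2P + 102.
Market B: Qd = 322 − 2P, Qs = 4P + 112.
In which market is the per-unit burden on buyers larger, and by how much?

Market A: pre-tax P* = $40, Q* = 182; post-tax Q = 156; per-unit burden on buyers = $6.5.
Market B: pre-tax P* = $35, Q* = 252; post-tax Q = 226; per-unit burden on buyers = $13.
Difference: $6.5 vs $13 → market B is larger by $6.5.

Market B, by $6.5.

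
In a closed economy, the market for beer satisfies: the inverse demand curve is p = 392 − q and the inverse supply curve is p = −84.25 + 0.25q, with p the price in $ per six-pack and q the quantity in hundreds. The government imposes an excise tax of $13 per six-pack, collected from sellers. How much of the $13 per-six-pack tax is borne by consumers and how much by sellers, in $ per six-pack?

Consumers bear $10.4 per six-pack; sellers bear $2.6 per six-pack.

Inverting to q(p) form: qd = 392 − p; qs = 4p + 337.
Without the tax, 392 − p = 4p + 337 gives 5p = 55, so p* = $11 and q* = 381.
With the tax collected from sellers, supply shifts: qs = 4(p − 13) + 337.
Solving gives q = 370.6 with consumers paying $21.4 and sellers receiving $8.4 (the $13 wedge).
Burden on consumers: $10.4; on sellers: $2.6. (They sum to $13.)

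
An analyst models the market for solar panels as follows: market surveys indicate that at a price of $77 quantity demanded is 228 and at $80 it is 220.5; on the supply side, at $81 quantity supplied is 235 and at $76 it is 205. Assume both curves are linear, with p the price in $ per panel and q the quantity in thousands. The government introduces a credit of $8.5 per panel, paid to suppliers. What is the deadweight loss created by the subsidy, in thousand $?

Demand slope: (220.5 − 228)/(80 − 77) = -2.5, so qd = 420.5 − 2.5p.
Supply slope: (205 − 235)/(76 − 81) = 6, so qs = 6p − 251.
Without the subsidy, 420.5 − 2.5p = 6p − 251 gives 8.5p = 671.5, so p* = $79 and q* = 223.
With a per-unit subsidy paid to suppliers, each receives p + 8.5 per unit sold, so supply becomes qs = 6(p + 8.5) − 251.
Solving gives q = 238 with consumers paying $73 and suppliers receiving $81.5 (the $8.5 wedge).
Quantity rises by |ΔQ| = |223 − 238| = 15.
DWL = ½ · t · |ΔQ| = ½ · 8.5 · 15 = $63.75.

Deadweight loss = $63.75 thousand.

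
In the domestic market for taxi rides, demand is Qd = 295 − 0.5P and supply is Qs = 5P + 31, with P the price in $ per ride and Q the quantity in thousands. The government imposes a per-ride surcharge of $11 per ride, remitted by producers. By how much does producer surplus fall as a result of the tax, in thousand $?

Producer surplus falls by $268.5 thousand.

Without the tax, 295 − 0.5P = 5P + 31 gives 5.5P = 264, so P* = $48 and Q* = 271.
With the tax collected from producers, supply shifts: Qs = 5(P − 11) + 31.
Solving gives Q = 266 with consumers paying $58 and producers receiving $47 (the $11 wedge).
ΔPS is the trapezoid between Q = 266 and Q = 271 of height $1: ½ · (271 + 266) · 1 = $268.5.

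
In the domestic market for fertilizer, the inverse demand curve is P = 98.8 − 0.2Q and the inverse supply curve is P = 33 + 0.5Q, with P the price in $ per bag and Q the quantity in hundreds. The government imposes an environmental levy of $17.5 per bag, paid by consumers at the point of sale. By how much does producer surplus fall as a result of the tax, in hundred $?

Producer surplus falls by $1018.75 hundred.

Inverting to Q(P) form: Qd = 494 − 5P; Qs = 2P − 66.
Before the tax: set 494 − 5P = 2P − 66 → P* = $80, Q* = 94.
With the tax collected from consumers, demand (in seller-price terms) shifts: Qd = 494 − 5(P + 17.5).
New equilibrium: consumers pay $85, producers receive $67.5, Q = 69. (Wedge: Pb − Ps = 17.5.)
ΔPS is the trapezoid between Q = 69 and Q = 94 of height $12.5: ½ · (94 + 69) · 12.5 = $1018.75.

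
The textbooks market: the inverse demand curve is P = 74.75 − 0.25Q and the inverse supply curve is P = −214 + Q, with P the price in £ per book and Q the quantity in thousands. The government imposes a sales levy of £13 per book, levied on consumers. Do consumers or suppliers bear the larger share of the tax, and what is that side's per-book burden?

Rewrite in direct form: Qd = 299 − 4P and Qs = P + 214.
Before the tax: set 299 − 4P = P + 214 → P* = £17, Q* = 231.
With the tax collected from consumers, demand (in seller-price terms) shifts: Qd = 299 − 4(P + 13).
New equilibrium: consumers pay £19.6, suppliers receive £6.6, Q = 220.6. (Wedge: Pb − Ps = 13.)
Per-book burden: consumers £2.6, suppliers £10.4.
Suppliers take the larger share because supply is less price-elastic here (demand slope 4 vs supply slope 1).
The less price-elastic side of the market bears the larger share of a per-unit tax.

Suppliers bear the larger share: £10.4 per book.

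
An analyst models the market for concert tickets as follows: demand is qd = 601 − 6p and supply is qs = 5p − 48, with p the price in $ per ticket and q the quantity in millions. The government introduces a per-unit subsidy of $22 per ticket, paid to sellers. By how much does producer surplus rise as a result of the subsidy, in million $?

Without the subsidy, 601 − 6p = 5p − 48 gives 11p = 649, so p* = $59 and q* = 247.
With a per-unit subsidy paid to sellers, each receives p + 22 per unit sold, so supply becomes qs = 5(p + 22) − 48.
Solving gives q = 307 with buyers paying $49 and sellers receiving $71 (the $22 wedge).
ΔPS is the trapezoid between Q = 307 and Q = 247 of height $12: ½ · (247 + 307) · 12 = $3324.

Producer surplus rises by $3324 million.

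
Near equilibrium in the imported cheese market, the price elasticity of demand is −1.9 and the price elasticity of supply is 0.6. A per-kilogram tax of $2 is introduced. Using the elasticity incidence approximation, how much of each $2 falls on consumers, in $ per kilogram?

Consumers bear ≈ $0.48 per kilogram.

Incidence ratio: consumers' share ≈ εs / (εs + |εd|) = 0.6 / (0.6 + 1.9) = 0.24.
So consumers bear ≈ 0.24 × $2 = $0.48; suppliers bear $1.52.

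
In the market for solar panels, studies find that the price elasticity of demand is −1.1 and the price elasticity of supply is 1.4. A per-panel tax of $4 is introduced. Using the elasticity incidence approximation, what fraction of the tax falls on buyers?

Buyers' share ≈ 0.56.

Incidence ratio: buyers' share ≈ εs / (εs + |εd|) = 1.4 / (1.4 + 1.1) = 0.56.
Supply is the more elastic side, so buyers bear the larger share.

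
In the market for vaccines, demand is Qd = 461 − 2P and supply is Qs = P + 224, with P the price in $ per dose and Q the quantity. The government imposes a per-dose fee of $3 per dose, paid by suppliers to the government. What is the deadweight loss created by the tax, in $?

Before the tax: set 461 − 2P = P + 224 → P* = $79, Q* = 303.
With the tax collected from suppliers, supply shifts: Qs = (P − 3) + 224.
Solving gives Q = 301 with consumers paying $80 and suppliers receiving $77 (the $3 wedge).
Quantity falls by |ΔQ| = |303 − 301| = 2.
DWL = ½ · t · |ΔQ| = ½ · 3 · 2 = $3.

Deadweight loss = $3.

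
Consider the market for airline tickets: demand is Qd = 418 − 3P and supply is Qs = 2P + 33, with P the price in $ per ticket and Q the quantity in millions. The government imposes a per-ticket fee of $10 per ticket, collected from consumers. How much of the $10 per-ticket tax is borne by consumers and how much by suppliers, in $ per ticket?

Consumers bear $4 per ticket; suppliers bear $6 per ticket.

Before the tax: set 418 − 3P = 2P + 33 → P* = $77, Q* = 187.
With the tax collected from consumers, demand (in seller-price terms) shifts: Qd = 418 − 3(P + 10).
New equilibrium: consumers pay $81, suppliers receive $71, Q = 175. (Wedge: Pb − Ps = 10.)
Burden on consumers: $4; on suppliers: $6. (They sum to $10.)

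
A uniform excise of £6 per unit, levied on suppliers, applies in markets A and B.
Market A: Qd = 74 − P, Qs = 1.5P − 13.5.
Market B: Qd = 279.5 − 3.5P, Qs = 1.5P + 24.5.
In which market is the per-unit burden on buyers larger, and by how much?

Market A: pre-tax P* = £35, Q* = 39; post-tax Q = 35.4; per-unit burden on buyers = £3.6.
Market B: pre-tax P* = £51, Q* = 101; post-tax Q = 94.7; per-unit burden on buyers = £1.8.
Difference: £3.6 vs £1.8 → market A is larger by £1.8.

Market A, by £1.8.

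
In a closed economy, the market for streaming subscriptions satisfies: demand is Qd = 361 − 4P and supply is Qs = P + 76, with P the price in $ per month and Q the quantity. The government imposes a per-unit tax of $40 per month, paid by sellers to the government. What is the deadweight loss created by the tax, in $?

Deadweight loss = $640.

Without the tax, 361 − 4P = P + 76 gives 5P = 285, so P* = $57 and Q* = 133.
With the tax collected from sellers, supply shifts: Qs = (P − 40) + 76.
Solving gives Q = 101 with buyers paying $65 and sellers receiving $25 (the $40 wedge).
Quantity falls by |ΔQ| = |133 − 101| = 32.
DWL = ½ · t · |ΔQ| = ½ · 40 · 32 = $640.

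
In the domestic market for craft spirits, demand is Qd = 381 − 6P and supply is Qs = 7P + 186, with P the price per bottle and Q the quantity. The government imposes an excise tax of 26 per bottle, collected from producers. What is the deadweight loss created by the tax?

Without the tax, 381 − 6P = 7P + 186 gives 13P = 195, so P* = 15 and Q* = 291.
With the tax collected from producers, supply shifts: Qs = 7(P − 26) + 186.
Solving gives Q = 207 with consumers paying 29 and producers receiving 3 (the 26 wedge).
Quantity falls by |ΔQ| = |291 − 207| = 84.
DWL = ½ · t · |ΔQ| = ½ · 26 · 84 = 1092.

Deadweight loss = 1092.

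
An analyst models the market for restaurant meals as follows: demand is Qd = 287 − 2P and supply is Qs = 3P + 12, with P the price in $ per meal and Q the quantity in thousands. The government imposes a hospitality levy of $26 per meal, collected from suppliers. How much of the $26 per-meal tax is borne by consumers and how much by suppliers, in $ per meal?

Without the tax, 287 − 2P = 3P + 12 gives 5P = 275, so P* = $55 and Q* = 177.
With the tax collected from suppliers, supply shifts: Qs = 3(P − 26) + 12.
New equilibrium: consumers pay $70.6, suppliers receive $44.6, Q = 145.8. (Wedge: Pb − Ps = 26.)
Burden on consumers: $15.6; on suppliers: $10.4. (They sum to $26.)
The less price-elastic side of the market bears the larger share of a per-unit tax.

Consumers bear $15.6 per meal; suppliers bear $10.4 per meal.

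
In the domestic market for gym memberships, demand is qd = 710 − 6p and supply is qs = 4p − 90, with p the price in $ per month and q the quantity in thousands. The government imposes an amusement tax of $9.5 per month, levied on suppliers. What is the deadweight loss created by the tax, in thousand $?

Without the tax, 710 − 6p = 4p − 90 gives 10p = 800, so p* = $80 and q* = 230.
With the tax collected from suppliers, supply shifts: qs = 4(p − 9.5) − 90.
New equilibrium: buyers pay $83.8, suppliers receive $74.3, q = 207.2. (Wedge: pb − ps = 9.5.)
Quantity falls by |ΔQ| = |230 − 207.2| = 22.8.
DWL = ½ · t · |ΔQ| = ½ · 9.5 · 22.8 = $108.3.

Deadweight loss = $108.3 thousand.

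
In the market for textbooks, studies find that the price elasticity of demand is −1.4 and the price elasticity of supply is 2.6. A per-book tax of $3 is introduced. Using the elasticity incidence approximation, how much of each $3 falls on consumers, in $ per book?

Incidence ratio: consumers' share ≈ εs / (εs + |εd|) = 2.6 / (2.6 + 1.4) = 0.65.
So consumers bear ≈ 0.65 × $3 = $1.95; producers bear $1.05.

Consumers bear ≈ $1.95 per book.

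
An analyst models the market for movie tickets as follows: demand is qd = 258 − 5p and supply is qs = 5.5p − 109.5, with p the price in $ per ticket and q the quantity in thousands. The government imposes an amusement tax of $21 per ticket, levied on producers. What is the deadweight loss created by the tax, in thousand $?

Without the tax, 258 − 5p = 5.5p − 109.5 gives 10.5p = 367.5, so p* = $35 and q* = 83.
With the tax collected from producers, supply shifts: qs = 5.5(p − 21) − 109.5.
New equilibrium: consumers pay $46, producers receive $25, q = 28. (Wedge: pb − ps = 21.)
Quantity falls by |ΔQ| = |83 − 28| = 55.
DWL = ½ · t · |ΔQ| = ½ · 21 · 55 = $577.5.

Deadweight loss = $577.5 thousand.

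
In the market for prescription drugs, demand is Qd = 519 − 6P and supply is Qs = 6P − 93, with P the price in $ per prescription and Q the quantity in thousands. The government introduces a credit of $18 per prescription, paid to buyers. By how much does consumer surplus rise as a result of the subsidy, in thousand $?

Without the subsidy, 519 − 6P = 6P − 93 gives 12P = 612, so P* = $51 and Q* = 213.
With a per-unit subsidy paid to buyers, each effectively pays P − 18, so demand becomes Qd = 519 − 6(P − 18).
New equilibrium: buyers pay $42, suppliers receive $60, Q = 267. (Wedge: Pb − Ps = −18.)
ΔCS is the trapezoid between Q = 267 and Q = 213 of height $9: ½ · (213 + 267) · 9 = $2160.

Consumer surplus rises by $2160 thousand.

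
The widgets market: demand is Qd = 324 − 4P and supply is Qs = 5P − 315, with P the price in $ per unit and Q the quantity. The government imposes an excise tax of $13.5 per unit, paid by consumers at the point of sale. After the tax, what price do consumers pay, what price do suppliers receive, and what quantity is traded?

Consumers pay $78.5; suppliers receive $65; quantity = 10.

Before the tax: set 324 − 4P = 5P − 315 → P* = $71, Q* = 40.
With the tax collected from consumers, demand (in seller-price terms) shifts: Qd = 324 − 4(P + 13.5).
New equilibrium: consumers pay $78.5, suppliers receive $65, Q = 10. (Wedge: Pb − Ps = 13.5.)
The less price-elastic side of the market bears the larger share of a per-unit tax.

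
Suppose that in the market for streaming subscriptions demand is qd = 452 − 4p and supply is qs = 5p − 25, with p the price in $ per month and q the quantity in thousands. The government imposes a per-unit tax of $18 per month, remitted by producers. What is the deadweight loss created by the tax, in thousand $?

Deadweight loss = $360 thousand.

Before the tax: set 452 − 4p = 5p − 25 → p* = $53, q* = 240.
With the tax collected from producers, supply shifts: qs = 5(p − 18) − 25.
Solving gives q = 200 with consumers paying $63 and producers receiving $45 (the $18 wedge).
Quantity falls by |ΔQ| = |240 − 200| = 40.
DWL = ½ · t · |ΔQ| = ½ · 18 · 40 = $360.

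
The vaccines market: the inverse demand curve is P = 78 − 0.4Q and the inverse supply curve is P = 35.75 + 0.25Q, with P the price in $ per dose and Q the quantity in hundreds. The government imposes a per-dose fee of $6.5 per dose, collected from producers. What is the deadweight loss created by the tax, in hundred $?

Deadweight loss = $32.5 hundred.

Rewrite in direct form: Qd = 195 − 2.5P and Qs = 4P − 143.
Without the tax, 195 − 2.5P = 4P − 143 gives 6.5P = 338, so P* = $52 and Q* = 65.
With the tax collected from producers, supply shifts: Qs = 4(P − 6.5) − 143.
Solving gives Q = 55 with buyers paying $56 and producers receiving $49.5 (the $6.5 wedge).
Quantity falls by |ΔQ| = |65 − 55| = 10.
DWL = ½ · t · |ΔQ| = ½ · 6.5 · 10 = $32.5.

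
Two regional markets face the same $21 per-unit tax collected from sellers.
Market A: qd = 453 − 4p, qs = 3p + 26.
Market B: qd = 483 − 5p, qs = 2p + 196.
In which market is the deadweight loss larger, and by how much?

Market A, by $63.

Market A: pre-tax p* = $61, q* = 209; post-tax q = 173; deadweight loss = $378.
Market B: pre-tax p* = $41, q* = 278; post-tax q = 248; deadweight loss = $315.
Difference: $378 vs $315 → market A is larger by $63.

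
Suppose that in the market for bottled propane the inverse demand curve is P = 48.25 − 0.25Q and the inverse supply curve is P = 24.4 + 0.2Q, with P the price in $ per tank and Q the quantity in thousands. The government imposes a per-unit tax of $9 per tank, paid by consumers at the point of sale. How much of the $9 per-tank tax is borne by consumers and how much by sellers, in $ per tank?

Consumers bear $5 per tank; sellers bear $4 per tank.

Inverting to Q(P) form: Qd = 193 − 4P; Qs = 5P − 122.
Before the tax: set 193 − 4P = 5P − 122 → P* = $35, Q* = 53.
With the tax collected from consumers, demand (in seller-price terms) shifts: Qd = 193 − 4(P + 9).
New equilibrium: consumers pay $40, sellers receive $31, Q = 33. (Wedge: Pb − Ps = 9.)
Burden on consumers: $5; on sellers: $4. (They sum to $9.)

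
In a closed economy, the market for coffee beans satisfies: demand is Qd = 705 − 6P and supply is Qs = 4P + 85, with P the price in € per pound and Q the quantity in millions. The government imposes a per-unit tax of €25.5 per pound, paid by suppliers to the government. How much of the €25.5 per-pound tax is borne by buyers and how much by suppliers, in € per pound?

Without the tax, 705 − 6P = 4P + 85 gives 10P = 620, so P* = €62 and Q* = 333.
With the tax collected from suppliers, supply shifts: Qs = 4(P − 25.5) + 85.
Solving gives Q = 271.8 with buyers paying €72.2 and suppliers receiving €46.7 (the €25.5 wedge).
Burden on buyers: €10.2; on suppliers: €15.3. (They sum to €25.5.)
The less price-elastic side of the market bears the larger share of a per-unit tax.

Buyers bear €10.2 per pound; suppliers bear €15.3 per pound.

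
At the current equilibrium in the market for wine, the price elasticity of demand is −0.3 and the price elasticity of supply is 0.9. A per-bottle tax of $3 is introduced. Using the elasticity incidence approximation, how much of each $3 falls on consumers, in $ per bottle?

Consumers bear ≈ $2.25 per bottle.

Incidence ratio: consumers' share ≈ εs / (εs + |εd|) = 0.9 / (0.9 + 0.3) = 0.75.
So consumers bear ≈ 0.75 × $3 = $2.25; sellers bear $0.75.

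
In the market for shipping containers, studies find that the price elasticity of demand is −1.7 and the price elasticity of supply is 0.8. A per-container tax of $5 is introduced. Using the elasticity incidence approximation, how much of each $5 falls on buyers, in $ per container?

Incidence ratio: buyers' share ≈ εs / (εs + |εd|) = 0.8 / (0.8 + 1.7) = 0.32.
So buyers bear ≈ 0.32 × $5 = $1.6; producers bear $3.4.

Buyers bear ≈ $1.6 per container.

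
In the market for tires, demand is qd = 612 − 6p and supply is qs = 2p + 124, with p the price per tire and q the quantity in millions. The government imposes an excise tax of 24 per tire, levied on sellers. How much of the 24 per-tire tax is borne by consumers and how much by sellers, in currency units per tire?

Consumers bear 6 per tire; sellers bear 18 per tire.

Without the tax, 612 − 6p = 2p + 124 gives 8p = 488, so p* = 61 and q* = 246.
With the tax collected from sellers, supply shifts: qs = 2(p − 24) + 124.
New equilibrium: consumers pay 67, sellers receive 43, q = 210. (Wedge: pb − ps = 24.)
Burden on consumers: 6; on sellers: 18. (They sum to 24.)
The less price-elastic side of the market bears the larger share of a per-unit tax.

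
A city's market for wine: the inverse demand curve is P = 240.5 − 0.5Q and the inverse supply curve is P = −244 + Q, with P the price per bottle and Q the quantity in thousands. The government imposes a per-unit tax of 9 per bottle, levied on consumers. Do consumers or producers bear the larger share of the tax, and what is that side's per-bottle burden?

Producers bear the larger share: 6 per bottle.

Rewrite in direct form: Qd = 481 − 2P and Qs = P + 244.
Without the tax, 481 − 2P = P + 244 gives 3P = 237, so P* = 79 and Q* = 323.
With the tax collected from consumers, demand (in seller-price terms) shifts: Qd = 481 − 2(P + 9).
New equilibrium: consumers pay 82, producers receive 73, Q = 317. (Wedge: Pb − Ps = 9.)
Per-bottle burden: consumers 3, producers 6.
Producers take the larger share because supply is less price-elastic here (demand slope 2 vs supply slope 1).
The less price-elastic side of the market bears the larger share of a per-unit tax.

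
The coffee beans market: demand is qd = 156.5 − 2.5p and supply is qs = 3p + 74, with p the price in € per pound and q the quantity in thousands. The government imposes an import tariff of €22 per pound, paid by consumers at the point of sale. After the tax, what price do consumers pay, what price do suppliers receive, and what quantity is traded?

Consumers pay €27; suppliers receive €5; quantity = 89.

Without the tax, 156.5 − 2.5p = 3p + 74 gives 5.5p = 82.5, so p* = €15 and q* = 119.
With the tax collected from consumers, demand (in seller-price terms) shifts: qd = 156.5 − 2.5(p + 22).
Solving gives q = 89 with consumers paying €27 and suppliers receiving €5 (the €22 wedge).
The less price-elastic side of the market bears the larger share of a per-unit tax.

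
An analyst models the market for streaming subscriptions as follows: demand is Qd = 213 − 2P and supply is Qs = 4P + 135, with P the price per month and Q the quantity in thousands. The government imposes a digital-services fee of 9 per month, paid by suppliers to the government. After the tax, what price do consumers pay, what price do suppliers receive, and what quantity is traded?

Consumers pay 19; suppliers receive 10; quantity = 175.

Before the tax: set 213 − 2P = 4P + 135 → P* = 13, Q* = 187.
With the tax collected from suppliers, supply shifts: Qs = 4(P − 9) + 135.
New equilibrium: consumers pay 19, suppliers receive 10, Q = 175. (Wedge: Pb − Ps = 9.)
The less price-elastic side of the market bears the larger share of a per-unit tax.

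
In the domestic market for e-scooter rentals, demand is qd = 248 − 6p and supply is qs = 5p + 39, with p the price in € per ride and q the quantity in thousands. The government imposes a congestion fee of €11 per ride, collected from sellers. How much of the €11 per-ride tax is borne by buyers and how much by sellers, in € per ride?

Buyers bear €5 per ride; sellers bear €6 per ride.

Before the tax: set 248 − 6p = 5p + 39 → p* = €19, q* = 134.
With the tax collected from sellers, supply shifts: qs = 5(p − 11) + 39.
Solving gives q = 104 with buyers paying €24 and sellers receiving €13 (the €11 wedge).
Burden on buyers: €5; on sellers: €6. (They sum to €11.)
The less price-elastic side of the market bears the larger share of a per-unit tax.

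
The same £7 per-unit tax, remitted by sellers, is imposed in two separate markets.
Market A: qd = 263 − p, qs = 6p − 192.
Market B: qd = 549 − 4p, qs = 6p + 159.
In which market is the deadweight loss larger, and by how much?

Market A: pre-tax p* = £65, q* = 198; post-tax q = 192; deadweight loss = £21.
Market B: pre-tax p* = £39, q* = 393; post-tax q = 376.2; deadweight loss = £58.8.
Difference: £21 vs £58.8 → market B is larger by £37.8.

Market B, by £37.8.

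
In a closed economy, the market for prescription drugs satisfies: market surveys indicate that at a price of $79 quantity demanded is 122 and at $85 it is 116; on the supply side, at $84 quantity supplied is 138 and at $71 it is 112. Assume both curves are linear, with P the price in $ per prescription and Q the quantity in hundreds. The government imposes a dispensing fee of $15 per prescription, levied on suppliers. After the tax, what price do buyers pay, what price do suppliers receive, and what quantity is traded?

Buyers pay $87; suppliers receive $72; quantity = 114.

Demand slope: (116 − 122)/(85 − 79) = -1, so Qd = 201 − P.
Supply slope: (112 − 138)/(71 − 84) = 2, so Qs = 2P − 30.
Without the tax, 201 − P = 2P − 30 gives 3P = 231, so P* = $77 and Q* = 124.
With the tax collected from suppliers, supply shifts: Qs = 2(P − 15) − 30.
New equilibrium: buyers pay $87, suppliers receive $72, Q = 114. (Wedge: Pb − Ps = 15.)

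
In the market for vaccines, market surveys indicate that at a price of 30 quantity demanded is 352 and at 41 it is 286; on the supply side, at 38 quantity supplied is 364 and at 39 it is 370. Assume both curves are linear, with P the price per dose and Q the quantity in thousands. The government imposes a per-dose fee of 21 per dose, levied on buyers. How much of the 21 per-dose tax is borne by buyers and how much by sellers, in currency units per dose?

Demand slope: (286 − 352)/(41 − 30) = -6, so Qd = 532 − 6P.
Supply slope: (370 − 364)/(39 − 38) = 6, so Qs = 6P + 136.
Before the tax: set 532 − 6P = 6P + 136 → P* = 33, Q* = 334.
With the tax collected from buyers, demand (in seller-price terms) shifts: Qd = 532 − 6(P + 21).
Solving gives Q = 271 with buyers paying 43.5 and sellers receiving 22.5 (the 21 wedge).
Burden on buyers: 10.5; on sellers: 10.5. (They sum to 21.)
The less price-elastic side of the market bears the larger share of a per-unit tax.

Buyers bear 10.5 per dose; sellers bear 10.5 per dose.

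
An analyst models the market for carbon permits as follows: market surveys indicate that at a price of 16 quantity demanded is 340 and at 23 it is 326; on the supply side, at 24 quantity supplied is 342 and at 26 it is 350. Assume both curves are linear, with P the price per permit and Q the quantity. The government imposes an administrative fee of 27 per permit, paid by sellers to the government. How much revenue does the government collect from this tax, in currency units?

Demand slope: (326 − 340)/(23 − 16) = -2, so Qd = 372 − 2P.
Supply slope: (350 − 342)/(26 − 24) = 4, so Qs = 4P + 246.
Without the tax, 372 − 2P = 4P + 246 gives 6P = 126, so P* = 21 and Q* = 330.
With the tax collected from sellers, supply shifts: Qs = 4(P − 27) + 246.
Solving gives Q = 294 with buyers paying 39 and sellers receiving 12 (the 27 wedge).
Revenue = t · Q = 27 · 294 = 7938.

Tax revenue = 7938.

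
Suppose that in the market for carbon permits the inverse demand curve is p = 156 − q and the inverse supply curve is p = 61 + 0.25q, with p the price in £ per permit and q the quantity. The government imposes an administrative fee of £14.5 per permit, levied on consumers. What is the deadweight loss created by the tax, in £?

Deadweight loss = £84.1.

Inverting to q(p) form: qd = 156 − p; qs = 4p − 244.
Before the tax: set 156 − p = 4p − 244 → p* = £80, q* = 76.
With the tax collected from consumers, demand (in seller-price terms) shifts: qd = 156 − (p + 14.5).
Solving gives q = 64.4 with consumers paying £91.6 and sellers receiving £77.1 (the £14.5 wedge).
Quantity falls by |ΔQ| = |76 − 64.4| = 11.6.
DWL = ½ · t · |ΔQ| = ½ · 14.5 · 11.6 = £84.1.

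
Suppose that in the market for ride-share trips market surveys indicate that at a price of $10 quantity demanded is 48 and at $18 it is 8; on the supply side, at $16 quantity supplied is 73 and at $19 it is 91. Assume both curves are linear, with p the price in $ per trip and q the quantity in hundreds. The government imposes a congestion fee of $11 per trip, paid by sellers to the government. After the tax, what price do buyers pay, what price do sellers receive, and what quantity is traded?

Demand slope: (8 − 48)/(18 − 10) = -5, so qd = 98 − 5p.
Supply slope: (91 − 73)/(19 − 16) = 6, so qs = 6p − 23.
Without the tax, 98 − 5p = 6p − 23 gives 11p = 121, so p* = $11 and q* = 43.
With the tax collected from sellers, supply shifts: qs = 6(p − 11) − 23.
Solving gives q = 13 with buyers paying $17 and sellers receiving $6 (the $11 wedge).
The less price-elastic side of the market bears the larger share of a per-unit tax.

Buyers pay $17; sellers receive $6; quantity = 13.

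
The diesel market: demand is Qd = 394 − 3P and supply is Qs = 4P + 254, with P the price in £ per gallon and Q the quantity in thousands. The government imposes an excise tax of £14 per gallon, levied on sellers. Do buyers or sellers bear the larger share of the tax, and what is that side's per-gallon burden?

Buyers bear the larger share: £8 per gallon.

Without the tax, 394 − 3P = 4P + 254 gives 7P = 140, so P* = £20 and Q* = 334.
With the tax collected from sellers, supply shifts: Qs = 4(P − 14) + 254.
New equilibrium: buyers pay £28, sellers receive £14, Q = 310. (Wedge: Pb − Ps = 14.)
Per-gallon burden: buyers £8, sellers £6.
Buyers take the larger share because demand is less price-elastic here (demand slope 3 vs supply slope 4).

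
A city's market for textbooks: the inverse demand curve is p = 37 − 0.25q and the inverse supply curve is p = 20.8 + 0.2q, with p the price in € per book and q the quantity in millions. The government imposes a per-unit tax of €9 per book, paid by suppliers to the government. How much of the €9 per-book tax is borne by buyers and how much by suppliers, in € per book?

Inverting to q(p) form: qd = 148 − 4p; qs = 5p − 104.
Without the tax, 148 − 4p = 5p − 104 gives 9p = 252, so p* = €28 and q* = 36.
With the tax collected from suppliers, supply shifts: qs = 5(p − 9) − 104.
Solving gives q = 16 with buyers paying €33 and suppliers receiving €24 (the €9 wedge).
Burden on buyers: €5; on suppliers: €4. (They sum to €9.)
The less price-elastic side of the market bears the larger share of a per-unit tax.

Buyers bear €5 per book; suppliers bear €4 per book.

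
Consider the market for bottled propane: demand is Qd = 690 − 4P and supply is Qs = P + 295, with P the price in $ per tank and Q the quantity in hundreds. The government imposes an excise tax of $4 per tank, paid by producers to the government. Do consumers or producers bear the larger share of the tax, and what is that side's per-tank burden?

Without the tax, 690 − 4P = P + 295 gives 5P = 395, so P* = $79 and Q* = 374.
With the tax collected from producers, supply shifts: Qs = (P − 4) + 295.
Solving gives Q = 370.8 with consumers paying $79.8 and producers receiving $75.8 (the $4 wedge).
Per-tank burden: consumers $0.8, producers $3.2.
Producers take the larger share because supply is less price-elastic here (demand slope 4 vs supply slope 1).
The less price-elastic side of the market bears the larger share of a per-unit tax.

Producers bear the larger share: $3.2 per tank.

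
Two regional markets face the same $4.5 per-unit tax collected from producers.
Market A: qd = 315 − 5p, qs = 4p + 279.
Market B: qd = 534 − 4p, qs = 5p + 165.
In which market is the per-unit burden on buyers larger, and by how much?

Market A: pre-tax p* = $4, q* = 295; post-tax q = 285; per-unit burden on buyers = $2.
Market B: pre-tax p* = $41, q* = 370; post-tax q = 360; per-unit burden on buyers = $2.5.
Difference: $2 vs $2.5 → market B is larger by $0.5.

Market B, by $0.5.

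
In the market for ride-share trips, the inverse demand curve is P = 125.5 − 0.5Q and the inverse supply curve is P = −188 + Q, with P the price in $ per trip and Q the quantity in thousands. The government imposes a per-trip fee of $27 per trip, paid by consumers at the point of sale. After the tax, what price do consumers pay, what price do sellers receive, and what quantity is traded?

Inverting to Q(P) form: Qd = 251 − 2P; Qs = P + 188.
Before the tax: set 251 − 2P = P + 188 → P* = $21, Q* = 209.
With the tax collected from consumers, demand (in seller-price terms) shifts: Qd = 251 − 2(P + 27).
New equilibrium: consumers pay $30, sellers receive $3, Q = 191. (Wedge: Pb − Ps = 27.)

Consumers pay $30; sellers receive $3; quantity = 191.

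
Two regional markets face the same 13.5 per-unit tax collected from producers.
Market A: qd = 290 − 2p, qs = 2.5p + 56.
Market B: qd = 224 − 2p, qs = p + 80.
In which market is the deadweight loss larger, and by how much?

Market A, by 40.5.

Market A: pre-tax p* = 52, q* = 186; post-tax q = 171; deadweight loss = 101.25.
Market B: pre-tax p* = 48, q* = 128; post-tax q = 119; deadweight loss = 60.75.
Difference: 101.25 vs 60.75 → market A is larger by 40.5.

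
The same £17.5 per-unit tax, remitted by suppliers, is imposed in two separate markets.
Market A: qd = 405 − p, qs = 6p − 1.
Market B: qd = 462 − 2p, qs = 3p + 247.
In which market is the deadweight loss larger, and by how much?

Market B, by £52.5.

Market A: pre-tax p* = £58, q* = 347; post-tax q = 332; deadweight loss = £131.25.
Market B: pre-tax p* = £43, q* = 376; post-tax q = 355; deadweight loss = £183.75.
Difference: £131.25 vs £183.75 → market B is larger by £52.5.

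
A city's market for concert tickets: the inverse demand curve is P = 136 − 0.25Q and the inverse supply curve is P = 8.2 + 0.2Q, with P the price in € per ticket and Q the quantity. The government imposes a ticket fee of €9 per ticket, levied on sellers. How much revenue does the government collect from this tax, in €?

Tax revenue = €2376.

Inverting to Q(P) form: Qd = 544 − 4P; Qs = 5P − 41.
Without the tax, 544 − 4P = 5P − 41 gives 9P = 585, so P* = €65 and Q* = 284.
With the tax collected from sellers, supply shifts: Qs = 5(P − 9) − 41.
New equilibrium: consumers pay €70, sellers receive €61, Q = 264. (Wedge: Pb − Ps = 9.)
Revenue = t · Q = 9 · 264 = €2376.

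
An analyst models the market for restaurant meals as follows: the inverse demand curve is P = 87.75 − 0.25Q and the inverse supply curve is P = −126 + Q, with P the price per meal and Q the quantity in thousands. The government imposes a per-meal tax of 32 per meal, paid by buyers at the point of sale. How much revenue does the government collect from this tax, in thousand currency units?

Tax revenue = 4652.8 thousand.

Inverting to Q(P) form: Qd = 351 − 4P; Qs = P + 126.
Before the tax: set 351 − 4P = P + 126 → P* = 45, Q* = 171.
With the tax collected from buyers, demand (in seller-price terms) shifts: Qd = 351 − 4(P + 32).
New equilibrium: buyers pay 51.4, producers receive 19.4, Q = 145.4. (Wedge: Pb − Ps = 32.)
Revenue = t · Q = 32 · 145.4 = 4652.8.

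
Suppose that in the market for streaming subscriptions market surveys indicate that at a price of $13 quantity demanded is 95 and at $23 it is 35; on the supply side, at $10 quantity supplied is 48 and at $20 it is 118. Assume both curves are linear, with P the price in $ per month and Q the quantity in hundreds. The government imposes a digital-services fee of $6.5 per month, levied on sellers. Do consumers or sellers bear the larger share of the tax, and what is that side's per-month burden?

Demand slope: (35 − 95)/(23 − 13) = -6, so Qd = 173 − 6P.
Supply slope: (118 − 48)/(20 − 10) = 7, so Qs = 7P − 22.
Before the tax: set 173 − 6P = 7P − 22 → P* = $15, Q* = 83.
With the tax collected from sellers, supply shifts: Qs = 7(P − 6.5) − 22.
Solving gives Q = 62 with consumers paying $18.5 and sellers receiving $12 (the $6.5 wedge).
Per-month burden: consumers $3.5, sellers $3.
Consumers take the larger share because demand is less price-elastic here (demand slope 6 vs supply slope 7).

Consumers bear the larger share: $3.5 per month.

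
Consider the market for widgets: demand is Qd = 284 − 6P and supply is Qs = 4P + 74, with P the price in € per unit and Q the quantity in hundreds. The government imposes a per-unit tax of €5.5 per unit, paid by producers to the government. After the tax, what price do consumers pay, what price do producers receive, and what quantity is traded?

Without the tax, 284 − 6P = 4P + 74 gives 10P = 210, so P* = €21 and Q* = 158.
With the tax collected from producers, supply shifts: Qs = 4(P − 5.5) + 74.
New equilibrium: consumers pay €23.2, producers receive €17.7, Q = 144.8. (Wedge: Pb − Ps = 5.5.)
The less price-elastic side of the market bears the larger share of a per-unit tax.

Consumers pay €23.2; producers receive €17.7; quantity = 144.8.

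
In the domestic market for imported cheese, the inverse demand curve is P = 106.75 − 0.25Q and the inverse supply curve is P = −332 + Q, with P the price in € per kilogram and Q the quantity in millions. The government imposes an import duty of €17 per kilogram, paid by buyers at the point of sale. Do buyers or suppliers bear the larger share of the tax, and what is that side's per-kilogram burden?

Rewrite in direct form: Qd = 427 − 4P and Qs = P + 332.
Without the tax, 427 − 4P = P + 332 gives 5P = 95, so P* = €19 and Q* = 351.
With the tax collected from buyers, demand (in seller-price terms) shifts: Qd = 427 − 4(P + 17).
New equilibrium: buyers pay €22.4, suppliers receive €5.4, Q = 337.4. (Wedge: Pb − Ps = 17.)
Per-kilogram burden: buyers €3.4, suppliers €13.6.
Suppliers take the larger share because supply is less price-elastic here (demand slope 4 vs supply slope 1).
The less price-elastic side of the market bears the larger share of a per-unit tax.

Suppliers bear the larger share: €13.6 per kilogram.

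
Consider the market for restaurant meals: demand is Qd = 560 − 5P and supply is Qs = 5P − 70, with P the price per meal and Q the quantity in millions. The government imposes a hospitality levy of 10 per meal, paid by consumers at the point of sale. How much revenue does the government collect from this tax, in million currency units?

Tax revenue = 2200 million.

Without the tax, 560 − 5P = 5P − 70 gives 10P = 630, so P* = 63 and Q* = 245.
With the tax collected from consumers, demand (in seller-price terms) shifts: Qd = 560 − 5(P + 10).
Solving gives Q = 220 with consumers paying 68 and producers receiving 58 (the 10 wedge).
Revenue = t · Q = 10 · 220 = 2200.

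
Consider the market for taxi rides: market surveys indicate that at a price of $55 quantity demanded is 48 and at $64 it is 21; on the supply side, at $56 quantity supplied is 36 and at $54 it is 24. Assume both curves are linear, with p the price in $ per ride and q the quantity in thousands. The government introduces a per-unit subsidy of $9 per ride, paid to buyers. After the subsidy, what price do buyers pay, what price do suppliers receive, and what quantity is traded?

Demand slope: (21 − 48)/(64 − 55) = -3, so qd = 213 − 3p.
Supply slope: (24 − 36)/(54 − 56) = 6, so qs = 6p − 300.
Without the subsidy, 213 − 3p = 6p − 300 gives 9p = 513, so p* = $57 and q* = 42.
With a per-unit subsidy paid to buyers, each effectively pays p − 9, so demand becomes qd = 213 − 3(p − 9).
Solving gives q = 60 with buyers paying $51 and suppliers receiving $60 (the $9 wedge).

Buyers pay $51; suppliers receive $60; quantity = 60.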